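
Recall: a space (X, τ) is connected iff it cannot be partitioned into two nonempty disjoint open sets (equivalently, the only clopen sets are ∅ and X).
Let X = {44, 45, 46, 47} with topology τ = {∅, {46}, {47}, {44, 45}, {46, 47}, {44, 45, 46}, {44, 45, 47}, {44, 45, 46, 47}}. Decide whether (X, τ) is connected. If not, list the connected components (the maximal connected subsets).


(X, τ) is disconnected; components = [{46}, {47}, {44, 45}].

Find clopen sets (U ∈ τ with X ∖ U ∈ τ):
  U = ∅, X ∖ U = {44, 45, 46, 47} — both open, so U is clopen.
  U = {46}, X ∖ U = {44, 45, 47} — both open, so U is clopen.
  U = {47}, X ∖ U = {44, 45, 46} — both open, so U is clopen.
  U = {44, 45}, X ∖ U = {46, 47} — both open, so U is clopen.
  U = {46, 47}, X ∖ U = {44, 45} — both open, so U is clopen.
  U = {44, 45, 46}, X ∖ U = {47} — both open, so U is clopen.
  U = {44, 45, 47}, X ∖ U = {46} — both open, so U is clopen.
  U = {44, 45, 46, 47}, X ∖ U = ∅ — both open, so U is clopen.
Nontrivial clopen(s) exist: e.g. {46, 47}. So (X, τ) is disconnected.
Compute connected components by grouping points that agree on all clopens:
  component: {46}
  component: {47}
  component: {44, 45}


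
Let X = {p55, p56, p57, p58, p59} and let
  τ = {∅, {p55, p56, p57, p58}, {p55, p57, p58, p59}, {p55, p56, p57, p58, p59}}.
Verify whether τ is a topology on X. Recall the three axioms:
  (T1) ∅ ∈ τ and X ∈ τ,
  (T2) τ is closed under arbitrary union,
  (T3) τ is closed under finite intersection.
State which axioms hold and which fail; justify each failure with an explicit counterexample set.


τ is NOT a topology on X.

Axiom (T1): ∅ ∈ τ? Yes; X ∈ τ? Yes.
Axiom (T2/T3): check pairwise unions and intersections of members of τ.
Counterexample for (T3): {p55, p56, p57, p58} ∩ {p55, p57, p58, p59} = {p55, p57, p58} ∉ τ. Therefore τ is NOT a topology.


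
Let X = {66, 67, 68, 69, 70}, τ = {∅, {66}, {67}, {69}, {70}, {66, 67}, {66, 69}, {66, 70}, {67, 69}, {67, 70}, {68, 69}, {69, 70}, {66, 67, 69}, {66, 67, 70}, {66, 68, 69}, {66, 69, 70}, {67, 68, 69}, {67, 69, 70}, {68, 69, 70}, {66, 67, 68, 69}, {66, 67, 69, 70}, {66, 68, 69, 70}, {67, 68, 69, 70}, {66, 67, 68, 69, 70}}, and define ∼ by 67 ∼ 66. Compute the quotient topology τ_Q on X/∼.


X/∼ = {[66=67], [68], [69], [70]}; |τ_Q| = 12.

Equivalence classes: [66=67], [68], [69], [70].
Quotient map π: X → X/∼ sends 66 ↦ [66=67], 67 ↦ [66=67], 68 ↦ [68], 69 ↦ [69], 70 ↦ [70].
For each subset V ⊆ X/∼, compute π^{-1}(V) ⊆ X and check whether π^{-1}(V) ∈ τ. V is open in τ_Q iff π^{-1}(V) ∈ τ.
  V = {}: π^{-1}(V) = ∅ ∈ τ ✓.
  V = {[66=67]}: π^{-1}(V) = {66, 67} ∈ τ ✓.
  V = {[68]}: π^{-1}(V) = {68} ∉ τ ✗.
  V = {[66=67], [68]}: π^{-1}(V) = {66, 67, 68} ∉ τ ✗.
  V = {[69]}: π^{-1}(V) = {69} ∈ τ ✓.
  V = {[66=67], [69]}: π^{-1}(V) = {66, 67, 69} ∈ τ ✓.
  V = {[68], [69]}: π^{-1}(V) = {68, 69} ∈ τ ✓.
  V = {[66=67], [68], [69]}: π^{-1}(V) = {66, 67, 68, 69} ∈ τ ✓.
  V = {[70]}: π^{-1}(V) = {70} ∈ τ ✓.
  V = {[66=67], [70]}: π^{-1}(V) = {66, 67, 70} ∈ τ ✓.
  V = {[68], [70]}: π^{-1}(V) = {68, 70} ∉ τ ✗.
  V = {[66=67], [68], [70]}: π^{-1}(V) = {66, 67, 68, 70} ∉ τ ✗.
  V = {[69], [70]}: π^{-1}(V) = {69, 70} ∈ τ ✓.
  V = {[66=67], [69], [70]}: π^{-1}(V) = {66, 67, 69, 70} ∈ τ ✓.
  V = {[68], [69], [70]}: π^{-1}(V) = {68, 69, 70} ∈ τ ✓.
  V = {[66=67], [68], [69], [70]}: π^{-1}(V) = {66, 67, 68, 69, 70} ∈ τ ✓.
Open sets in the quotient: τ_Q = {{}, {[66=67]}, {[69]}, {[66=67], [69]}, {[68], [69]}, {[66=67], [68], [69]}, {[70]}, {[66=67], [70]}, {[69], [70]}, {[66=67], [69], [70]}, {[68], [69], [70]}, {[66=67], [68], [69], [70]}} (12 elements).


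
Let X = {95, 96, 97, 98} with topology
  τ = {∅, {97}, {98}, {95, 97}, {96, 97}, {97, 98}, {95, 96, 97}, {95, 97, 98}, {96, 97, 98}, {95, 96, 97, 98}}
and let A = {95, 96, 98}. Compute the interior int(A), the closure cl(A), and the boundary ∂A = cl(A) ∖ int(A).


int(A) = {98}, cl(A) = {95, 96, 98}, ∂A = {95, 96}.

Closed sets in (X, τ) are complements of opens:
  closed(X, τ) = {∅, {95}, {96}, {98}, {95, 96}, {95, 98}, {96, 98}, {95, 96, 97}, {95, 96, 98}, {95, 96, 97, 98}}.
int(A) = ⋃ {U ∈ τ : U ⊆ A}. Opens contained in A: ∅, {98}.
Taking the union of these: int(A) = {98}.
cl(A) = ⋂ {C closed : A ⊆ C}. Closed sets containing A: {95, 96, 98}, {95, 96, 97, 98}.
Intersecting these: cl(A) = {95, 96, 98}.
∂A = cl(A) ∖ int(A) = {95, 96, 98} ∖ {98} = {95, 96}.


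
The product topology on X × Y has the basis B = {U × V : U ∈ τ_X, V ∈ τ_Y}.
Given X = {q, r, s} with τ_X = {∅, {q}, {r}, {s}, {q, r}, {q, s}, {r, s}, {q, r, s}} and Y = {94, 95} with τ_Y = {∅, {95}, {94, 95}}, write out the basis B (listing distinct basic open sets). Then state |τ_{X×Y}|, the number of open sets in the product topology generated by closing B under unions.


Basis B = {∅ × ∅, {q} × {95}, {r} × {95}, {s} × {95}, {q} × {94, 95}, {q, r} × {95}, {q, s} × {95}, {r} × {94, 95}, {r, s} × {95}, {s} × {94, 95}, {q, r, s} × {95}, {q, r} × {94, 95}, {q, s} × {94, 95}, {r, s} × {94, 95}, {q, r, s} × {94, 95}}; |τ_{X×Y}| = 27.

Enumerate products U × V with U ∈ τ_X, V ∈ τ_Y (deduplicated):
  ∅ × ∅ = {} (∅)
  {q} × {95} = {(q,95)}
  {r} × {95} = {(r,95)}
  {s} × {95} = {(s,95)}
  {q} × {94, 95} = {(q,94), (q,95)}
  {q, r} × {95} = {(q,95), (r,95)}
  {q, s} × {95} = {(q,95), (s,95)}
  {r} × {94, 95} = {(r,94), (r,95)}
  {r, s} × {95} = {(r,95), (s,95)}
  {s} × {94, 95} = {(s,94), (s,95)}
  {q, r, s} × {95} = {(q,95), (r,95), (s,95)}
  {q, r} × {94, 95} = {(q,94), (q,95), (r,94), (r,95)}
  {q, s} × {94, 95} = {(q,94), (q,95), (s,94), (s,95)}
  {r, s} × {94, 95} = {(r,94), (r,95), (s,94), (s,95)}
  {q, r, s} × {94, 95} = {(q,94), (q,95), (r,94), (r,95), (s,94), (s,95)}
These 15 distinct sets form the basis B.
Close under arbitrary unions to get τ_{X×Y}; counting gives |τ_{X×Y}| = 27.


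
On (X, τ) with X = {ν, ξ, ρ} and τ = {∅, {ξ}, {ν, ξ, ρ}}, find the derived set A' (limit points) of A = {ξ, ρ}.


A' = {ν, ρ}

For each x ∈ X, list the open sets U ∈ τ with x ∈ U, then check whether U ∩ (A ∖ {x}) ≠ ∅ for every such U.
  x = ν: opens ∋ x are {ν, ξ, ρ}; each meets A ∖ {ν}, so x IS a limit point.
  x = ξ: open {ξ} ∋ x has {ξ} ∩ (A ∖ {ξ}) = ∅, so x is NOT a limit point.
  x = ρ: opens ∋ x are {ν, ξ, ρ}; each meets A ∖ {ρ}, so x IS a limit point.
Collecting: A' = {ν, ρ}.


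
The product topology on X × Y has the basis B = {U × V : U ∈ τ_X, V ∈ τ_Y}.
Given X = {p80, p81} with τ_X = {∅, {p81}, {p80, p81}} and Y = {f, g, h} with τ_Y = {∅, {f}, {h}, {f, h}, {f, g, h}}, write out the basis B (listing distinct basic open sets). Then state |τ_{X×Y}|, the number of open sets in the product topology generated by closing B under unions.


Basis B = {∅ × ∅, {p81} × {f}, {p81} × {h}, {p80, p81} × {f}, {p80, p81} × {h}, {p81} × {f, h}, {p81} × {f, g, h}, {p80, p81} × {f, h}, {p80, p81} × {f, g, h}}; |τ_{X×Y}| = 14.

Enumerate products U × V with U ∈ τ_X, V ∈ τ_Y (deduplicated):
  ∅ × ∅ = {} (∅)
  {p81} × {f} = {(p81,f)}
  {p81} × {h} = {(p81,h)}
  {p80, p81} × {f} = {(p80,f), (p81,f)}
  {p80, p81} × {h} = {(p80,h), (p81,h)}
  {p81} × {f, h} = {(p81,f), (p81,h)}
  {p81} × {f, g, h} = {(p81,f), (p81,g), (p81,h)}
  {p80, p81} × {f, h} = {(p80,f), (p80,h), (p81,f), (p81,h)}
  {p80, p81} × {f, g, h} = {(p80,f), (p80,g), (p80,h), (p81,f), (p81,g), (p81,h)}
These 9 distinct sets form the basis B.
Close under arbitrary unions to get τ_{X×Y}; counting gives |τ_{X×Y}| = 14.


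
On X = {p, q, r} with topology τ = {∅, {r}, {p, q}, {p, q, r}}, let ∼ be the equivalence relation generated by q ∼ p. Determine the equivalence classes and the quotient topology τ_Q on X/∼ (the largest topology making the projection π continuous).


X/∼ = {[p=q], [r]}; |τ_Q| = 4.

Equivalence classes: [p=q], [r].
Quotient map π: X → X/∼ sends p ↦ [p=q], q ↦ [p=q], r ↦ [r].
For each subset V ⊆ X/∼, compute π^{-1}(V) ⊆ X and check whether π^{-1}(V) ∈ τ. V is open in τ_Q iff π^{-1}(V) ∈ τ.
  V = {}: π^{-1}(V) = ∅ ∈ τ ✓.
  V = {[p=q]}: π^{-1}(V) = {p, q} ∈ τ ✓.
  V = {[r]}: π^{-1}(V) = {r} ∈ τ ✓.
  V = {[p=q], [r]}: π^{-1}(V) = {p, q, r} ∈ τ ✓.
Open sets in the quotient: τ_Q = {{}, {[p=q]}, {[r]}, {[p=q], [r]}} (4 elements).


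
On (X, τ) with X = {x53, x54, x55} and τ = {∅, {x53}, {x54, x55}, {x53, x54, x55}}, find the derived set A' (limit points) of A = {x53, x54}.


A' = {x55}

For each x ∈ X, list the open sets U ∈ τ with x ∈ U, then check whether U ∩ (A ∖ {x}) ≠ ∅ for every such U.
  x = x53: open {x53} ∋ x has {x53} ∩ (A ∖ {x53}) = ∅, so x is NOT a limit point.
  x = x54: open {x54, x55} ∋ x has {x54, x55} ∩ (A ∖ {x54}) = ∅, so x is NOT a limit point.
  x = x55: opens ∋ x are {x54, x55}, {x53, x54, x55}; each meets A ∖ {x55}, so x IS a limit point.
Collecting: A' = {x55}.


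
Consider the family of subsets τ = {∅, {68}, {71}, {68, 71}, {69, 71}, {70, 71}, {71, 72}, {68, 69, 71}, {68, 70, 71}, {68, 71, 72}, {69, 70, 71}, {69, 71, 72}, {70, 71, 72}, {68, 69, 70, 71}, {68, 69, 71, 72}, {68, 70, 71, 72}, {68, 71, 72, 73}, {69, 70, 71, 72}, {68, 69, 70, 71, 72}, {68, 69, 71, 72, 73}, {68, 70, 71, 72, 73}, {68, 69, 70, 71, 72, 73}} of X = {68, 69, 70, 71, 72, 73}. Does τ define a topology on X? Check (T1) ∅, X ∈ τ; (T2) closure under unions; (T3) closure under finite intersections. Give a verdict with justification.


τ IS a topology on X.

Axiom (T1): ∅ ∈ τ? Yes; X ∈ τ? Yes.
Axiom (T2/T3): check pairwise unions and intersections of members of τ.
All pairwise intersections and unions checked — each lies in τ. Therefore τ satisfies (T1), (T2), (T3): it IS a topology on X.


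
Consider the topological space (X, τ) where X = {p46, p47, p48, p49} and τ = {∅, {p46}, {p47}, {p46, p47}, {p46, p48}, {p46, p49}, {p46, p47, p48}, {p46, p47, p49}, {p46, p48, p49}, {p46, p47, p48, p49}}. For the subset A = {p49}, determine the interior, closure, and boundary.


int(A) = ∅, cl(A) = {p49}, ∂A = {p49}.

Closed sets in (X, τ) are complements of opens:
  closed(X, τ) = {∅, {p47}, {p48}, {p49}, {p47, p48}, {p47, p49}, {p48, p49}, {p46, p48, p49}, {p47, p48, p49}, {p46, p47, p48, p49}}.
int(A) = ⋃ {U ∈ τ : U ⊆ A}. Opens contained in A: ∅.
Taking the union of these: int(A) = ∅.
cl(A) = ⋂ {C closed : A ⊆ C}. Closed sets containing A: {p49}, {p47, p49}, {p48, p49}, {p46, p48, p49}, {p47, p48, p49}, {p46, p47, p48, p49}.
Intersecting these: cl(A) = {p49}.
∂A = cl(A) ∖ int(A) = {p49} ∖ ∅ = {p49}.


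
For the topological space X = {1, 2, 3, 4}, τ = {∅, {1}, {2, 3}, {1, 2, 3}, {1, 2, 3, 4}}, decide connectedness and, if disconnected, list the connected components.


(X, τ) is connected.

Find clopen sets (U ∈ τ with X ∖ U ∈ τ):
  U = ∅, X ∖ U = {1, 2, 3, 4} — both open, so U is clopen.
  U = {1, 2, 3, 4}, X ∖ U = ∅ — both open, so U is clopen.
Only trivial clopens (∅ and X) exist, so (X, τ) is connected.
Compute connected components by grouping points that agree on all clopens:
  component: {1, 2, 3, 4}


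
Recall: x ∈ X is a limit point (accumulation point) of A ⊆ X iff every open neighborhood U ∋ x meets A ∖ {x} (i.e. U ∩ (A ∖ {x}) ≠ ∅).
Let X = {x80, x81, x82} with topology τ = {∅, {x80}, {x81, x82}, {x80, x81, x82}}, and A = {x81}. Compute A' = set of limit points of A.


A' = {x82}

For each x ∈ X, list the open sets U ∈ τ with x ∈ U, then check whether U ∩ (A ∖ {x}) ≠ ∅ for every such U.
  x = x80: open {x80} ∋ x has {x80} ∩ (A ∖ {x80}) = ∅, so x is NOT a limit point.
  x = x81: open {x81, x82} ∋ x has {x81, x82} ∩ (A ∖ {x81}) = ∅, so x is NOT a limit point.
  x = x82: opens ∋ x are {x81, x82}, {x80, x81, x82}; each meets A ∖ {x82}, so x IS a limit point.
Collecting: A' = {x82}.


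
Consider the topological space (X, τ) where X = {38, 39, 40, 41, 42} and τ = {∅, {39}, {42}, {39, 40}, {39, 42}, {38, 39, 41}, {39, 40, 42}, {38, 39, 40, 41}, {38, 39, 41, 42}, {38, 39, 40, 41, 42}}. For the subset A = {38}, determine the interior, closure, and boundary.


int(A) = ∅, cl(A) = {38, 41}, ∂A = {38, 41}.

Closed sets in (X, τ) are complements of opens:
  closed(X, τ) = {∅, {40}, {42}, {38, 41}, {40, 42}, {38, 40, 41}, {38, 41, 42}, {38, 39, 40, 41}, {38, 40, 41, 42}, {38, 39, 40, 41, 42}}.
int(A) = ⋃ {U ∈ τ : U ⊆ A}. Opens contained in A: ∅.
Taking the union of these: int(A) = ∅.
cl(A) = ⋂ {C closed : A ⊆ C}. Closed sets containing A: {38, 41}, {38, 40, 41}, {38, 41, 42}, {38, 39, 40, 41}, {38, 40, 41, 42}, {38, 39, 40, 41, 42}.
Intersecting these: cl(A) = {38, 41}.
∂A = cl(A) ∖ int(A) = {38, 41} ∖ ∅ = {38, 41}.


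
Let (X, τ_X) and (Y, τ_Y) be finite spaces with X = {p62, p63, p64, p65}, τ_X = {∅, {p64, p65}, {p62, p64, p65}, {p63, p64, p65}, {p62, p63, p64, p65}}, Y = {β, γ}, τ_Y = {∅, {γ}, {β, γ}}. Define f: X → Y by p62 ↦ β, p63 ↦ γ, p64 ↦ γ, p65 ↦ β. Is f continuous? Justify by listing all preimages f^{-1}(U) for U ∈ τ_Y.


f is NOT continuous.

Compute f^{-1}(U) for each U ∈ τ_Y:
  U = ∅: f^{-1}(U) = ∅ ∈ τ_X ✓.
  U = {γ}: f^{-1}(U) = {p63, p64} ∉ τ_X ✗.
  U = {β, γ}: f^{-1}(U) = {p62, p63, p64, p65} ∈ τ_X ✓.
Found U = {γ} with f^{-1}(U) = {p63, p64} not in τ_X. Therefore f is NOT continuous.


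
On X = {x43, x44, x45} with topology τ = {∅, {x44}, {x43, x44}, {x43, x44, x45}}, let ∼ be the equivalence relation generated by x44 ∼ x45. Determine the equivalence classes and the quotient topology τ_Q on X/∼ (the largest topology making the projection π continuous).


X/∼ = {[x43], [x44=x45]}; |τ_Q| = 2.

Equivalence classes: [x43], [x44=x45].
Quotient map π: X → X/∼ sends x43 ↦ [x43], x44 ↦ [x44=x45], x45 ↦ [x44=x45].
For each subset V ⊆ X/∼, compute π^{-1}(V) ⊆ X and check whether π^{-1}(V) ∈ τ. V is open in τ_Q iff π^{-1}(V) ∈ τ.
  V = {}: π^{-1}(V) = ∅ ∈ τ ✓.
  V = {[x43]}: π^{-1}(V) = {x43} ∉ τ ✗.
  V = {[x44=x45]}: π^{-1}(V) = {x44, x45} ∉ τ ✗.
  V = {[x43], [x44=x45]}: π^{-1}(V) = {x43, x44, x45} ∈ τ ✓.
Open sets in the quotient: τ_Q = {{}, {[x43], [x44=x45]}} (2 elements).


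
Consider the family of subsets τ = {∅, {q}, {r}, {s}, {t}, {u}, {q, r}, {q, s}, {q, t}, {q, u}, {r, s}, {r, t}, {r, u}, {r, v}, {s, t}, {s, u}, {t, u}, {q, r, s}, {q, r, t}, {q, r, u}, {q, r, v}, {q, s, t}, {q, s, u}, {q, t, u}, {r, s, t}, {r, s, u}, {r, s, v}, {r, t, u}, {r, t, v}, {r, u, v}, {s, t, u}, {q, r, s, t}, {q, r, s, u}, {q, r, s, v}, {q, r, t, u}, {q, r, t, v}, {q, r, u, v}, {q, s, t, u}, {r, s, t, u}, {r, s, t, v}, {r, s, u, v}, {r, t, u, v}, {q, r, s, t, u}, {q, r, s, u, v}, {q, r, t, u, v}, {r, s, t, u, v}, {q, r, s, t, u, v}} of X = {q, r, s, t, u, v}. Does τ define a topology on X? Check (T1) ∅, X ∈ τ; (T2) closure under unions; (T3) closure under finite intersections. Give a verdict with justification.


τ is NOT a topology on X.

Axiom (T1): ∅ ∈ τ? Yes; X ∈ τ? Yes.
Axiom (T2/T3): check pairwise unions and intersections of members of τ.
Counterexample for (T2): {q} ∪ {r, s, t, v} = {q, r, s, t, v} ∉ τ. Therefore τ is NOT a topology.


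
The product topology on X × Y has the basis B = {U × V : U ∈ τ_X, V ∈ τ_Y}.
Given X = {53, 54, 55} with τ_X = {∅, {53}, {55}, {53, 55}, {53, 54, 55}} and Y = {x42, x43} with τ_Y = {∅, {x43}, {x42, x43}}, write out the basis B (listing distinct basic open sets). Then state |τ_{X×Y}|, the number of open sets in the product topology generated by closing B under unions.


Basis B = {∅ × ∅, {53} × {x43}, {55} × {x43}, {53} × {x42, x43}, {53, 55} × {x43}, {55} × {x42, x43}, {53, 54, 55} × {x43}, {53, 55} × {x42, x43}, {53, 54, 55} × {x42, x43}}; |τ_{X×Y}| = 14.

Enumerate products U × V with U ∈ τ_X, V ∈ τ_Y (deduplicated):
  ∅ × ∅ = {} (∅)
  {53} × {x43} = {(53,x43)}
  {55} × {x43} = {(55,x43)}
  {53} × {x42, x43} = {(53,x42), (53,x43)}
  {53, 55} × {x43} = {(53,x43), (55,x43)}
  {55} × {x42, x43} = {(55,x42), (55,x43)}
  {53, 54, 55} × {x43} = {(53,x43), (54,x43), (55,x43)}
  {53, 55} × {x42, x43} = {(53,x42), (53,x43), (55,x42), (55,x43)}
  {53, 54, 55} × {x42, x43} = {(53,x42), (53,x43), (54,x42), (54,x43), (55,x42), (55,x43)}
These 9 distinct sets form the basis B.
Close under arbitrary unions to get τ_{X×Y}; counting gives |τ_{X×Y}| = 14.


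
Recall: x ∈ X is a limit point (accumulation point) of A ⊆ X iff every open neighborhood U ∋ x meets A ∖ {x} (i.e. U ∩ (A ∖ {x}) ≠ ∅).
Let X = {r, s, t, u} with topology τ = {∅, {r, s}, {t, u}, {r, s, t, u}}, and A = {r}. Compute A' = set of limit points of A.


A' = {s}

For each x ∈ X, list the open sets U ∈ τ with x ∈ U, then check whether U ∩ (A ∖ {x}) ≠ ∅ for every such U.
  x = r: open {r, s} ∋ x has {r, s} ∩ (A ∖ {r}) = ∅, so x is NOT a limit point.
  x = s: opens ∋ x are {r, s}, {r, s, t, u}; each meets A ∖ {s}, so x IS a limit point.
  x = t: open {t, u} ∋ x has {t, u} ∩ (A ∖ {t}) = ∅, so x is NOT a limit point.
  x = u: open {t, u} ∋ x has {t, u} ∩ (A ∖ {u}) = ∅, so x is NOT a limit point.
Collecting: A' = {s}.


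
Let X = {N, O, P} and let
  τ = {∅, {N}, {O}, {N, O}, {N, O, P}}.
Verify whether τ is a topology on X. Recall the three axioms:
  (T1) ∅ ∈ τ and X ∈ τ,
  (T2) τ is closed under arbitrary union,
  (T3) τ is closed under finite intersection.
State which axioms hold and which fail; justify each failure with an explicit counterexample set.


τ IS a topology on X.

Axiom (T1): ∅ ∈ τ? Yes; X ∈ τ? Yes.
Axiom (T2/T3): check pairwise unions and intersections of members of τ.
All pairwise intersections and unions checked — each lies in τ. Therefore τ satisfies (T1), (T2), (T3): it IS a topology on X.


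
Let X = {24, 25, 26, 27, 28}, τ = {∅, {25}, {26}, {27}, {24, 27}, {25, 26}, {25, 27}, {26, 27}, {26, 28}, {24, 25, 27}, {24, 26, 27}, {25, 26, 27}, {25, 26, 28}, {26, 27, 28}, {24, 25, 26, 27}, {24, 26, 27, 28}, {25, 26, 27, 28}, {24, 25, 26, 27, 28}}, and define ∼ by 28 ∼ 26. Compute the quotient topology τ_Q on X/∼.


X/∼ = {[24], [25], [26=28], [27]}; |τ_Q| = 12.

Equivalence classes: [24], [25], [26=28], [27].
Quotient map π: X → X/∼ sends 24 ↦ [24], 25 ↦ [25], 26 ↦ [26=28], 27 ↦ [27], 28 ↦ [26=28].
For each subset V ⊆ X/∼, compute π^{-1}(V) ⊆ X and check whether π^{-1}(V) ∈ τ. V is open in τ_Q iff π^{-1}(V) ∈ τ.
  V = {}: π^{-1}(V) = ∅ ∈ τ ✓.
  V = {[24]}: π^{-1}(V) = {24} ∉ τ ✗.
  V = {[25]}: π^{-1}(V) = {25} ∈ τ ✓.
  V = {[24], [25]}: π^{-1}(V) = {24, 25} ∉ τ ✗.
  V = {[26=28]}: π^{-1}(V) = {26, 28} ∈ τ ✓.
  V = {[24], [26=28]}: π^{-1}(V) = {24, 26, 28} ∉ τ ✗.
  V = {[25], [26=28]}: π^{-1}(V) = {25, 26, 28} ∈ τ ✓.
  V = {[24], [25], [26=28]}: π^{-1}(V) = {24, 25, 26, 28} ∉ τ ✗.
  V = {[27]}: π^{-1}(V) = {27} ∈ τ ✓.
  V = {[24], [27]}: π^{-1}(V) = {24, 27} ∈ τ ✓.
  V = {[25], [27]}: π^{-1}(V) = {25, 27} ∈ τ ✓.
  V = {[24], [25], [27]}: π^{-1}(V) = {24, 25, 27} ∈ τ ✓.
  V = {[26=28], [27]}: π^{-1}(V) = {26, 27, 28} ∈ τ ✓.
  V = {[24], [26=28], [27]}: π^{-1}(V) = {24, 26, 27, 28} ∈ τ ✓.
  V = {[25], [26=28], [27]}: π^{-1}(V) = {25, 26, 27, 28} ∈ τ ✓.
  V = {[24], [25], [26=28], [27]}: π^{-1}(V) = {24, 25, 26, 27, 28} ∈ τ ✓.
Open sets in the quotient: τ_Q = {{}, {[25]}, {[26=28]}, {[25], [26=28]}, {[27]}, {[24], [27]}, {[25], [27]}, {[24], [25], [27]}, {[26=28], [27]}, {[24], [26=28], [27]}, {[25], [26=28], [27]}, {[24], [25], [26=28], [27]}} (12 elements).


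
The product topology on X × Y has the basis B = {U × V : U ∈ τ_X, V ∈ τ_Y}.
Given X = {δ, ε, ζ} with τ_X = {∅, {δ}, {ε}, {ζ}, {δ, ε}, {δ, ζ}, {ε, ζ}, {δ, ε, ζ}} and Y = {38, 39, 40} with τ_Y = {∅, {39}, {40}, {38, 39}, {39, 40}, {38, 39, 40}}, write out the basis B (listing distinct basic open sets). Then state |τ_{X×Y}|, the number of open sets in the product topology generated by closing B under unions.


Basis B = {∅ × ∅, {δ} × {39}, {δ} × {40}, {ε} × {39}, {ε} × {40}, {ζ} × {39}, {ζ} × {40}, {δ} × {38, 39}, {δ} × {39, 40}, {δ, ε} × {39}, {δ, ζ} × {39}, {δ, ε} × {40}, {δ, ζ} × {40}, {ε} × {38, 39}, {ε} × {39, 40}, {ε, ζ} × {39}, {ε, ζ} × {40}, {ζ} × {38, 39}, {ζ} × {39, 40}, {δ} × {38, 39, 40}, {δ, ε, ζ} × {39}, {δ, ε, ζ} × {40}, {ε} × {38, 39, 40}, {ζ} × {38, 39, 40}, {δ, ε} × {38, 39}, {δ, ζ} × {38, 39}, {δ, ε} × {39, 40}, {δ, ζ} × {39, 40}, {ε, ζ} × {38, 39}, {ε, ζ} × {39, 40}, {δ, ε} × {38, 39, 40}, {δ, ζ} × {38, 39, 40}, {δ, ε, ζ} × {38, 39}, {δ, ε, ζ} × {39, 40}, {ε, ζ} × {38, 39, 40}, {δ, ε, ζ} × {38, 39, 40}}; |τ_{X×Y}| = 216.

Enumerate products U × V with U ∈ τ_X, V ∈ τ_Y (deduplicated):
  ∅ × ∅ = {} (∅)
  {δ} × {39} = {(δ,39)}
  {δ} × {40} = {(δ,40)}
  {ε} × {39} = {(ε,39)}
  {ε} × {40} = {(ε,40)}
  {ζ} × {39} = {(ζ,39)}
  {ζ} × {40} = {(ζ,40)}
  {δ} × {38, 39} = {(δ,38), (δ,39)}
  {δ} × {39, 40} = {(δ,39), (δ,40)}
  {δ, ε} × {39} = {(δ,39), (ε,39)}
  {δ, ζ} × {39} = {(δ,39), (ζ,39)}
  {δ, ε} × {40} = {(δ,40), (ε,40)}
  {δ, ζ} × {40} = {(δ,40), (ζ,40)}
  {ε} × {38, 39} = {(ε,38), (ε,39)}
  {ε} × {39, 40} = {(ε,39), (ε,40)}
  {ε, ζ} × {39} = {(ε,39), (ζ,39)}
  {ε, ζ} × {40} = {(ε,40), (ζ,40)}
  {ζ} × {38, 39} = {(ζ,38), (ζ,39)}
  {ζ} × {39, 40} = {(ζ,39), (ζ,40)}
  {δ} × {38, 39, 40} = {(δ,38), (δ,39), (δ,40)}
  {δ, ε, ζ} × {39} = {(δ,39), (ε,39), (ζ,39)}
  {δ, ε, ζ} × {40} = {(δ,40), (ε,40), (ζ,40)}
  {ε} × {38, 39, 40} = {(ε,38), (ε,39), (ε,40)}
  {ζ} × {38, 39, 40} = {(ζ,38), (ζ,39), (ζ,40)}
  {δ, ε} × {38, 39} = {(δ,38), (δ,39), (ε,38), (ε,39)}
  {δ, ζ} × {38, 39} = {(δ,38), (δ,39), (ζ,38), (ζ,39)}
  {δ, ε} × {39, 40} = {(δ,39), (δ,40), (ε,39), (ε,40)}
  {δ, ζ} × {39, 40} = {(δ,39), (δ,40), (ζ,39), (ζ,40)}
  {ε, ζ} × {38, 39} = {(ε,38), (ε,39), (ζ,38), (ζ,39)}
  {ε, ζ} × {39, 40} = {(ε,39), (ε,40), (ζ,39), (ζ,40)}
  {δ, ε} × {38, 39, 40} = {(δ,38), (δ,39), (δ,40), (ε,38), (ε,39), (ε,40)}
  {δ, ζ} × {38, 39, 40} = {(δ,38), (δ,39), (δ,40), (ζ,38), (ζ,39), (ζ,40)}
  {δ, ε, ζ} × {38, 39} = {(δ,38), (δ,39), (ε,38), (ε,39), (ζ,38), (ζ,39)}
  {δ, ε, ζ} × {39, 40} = {(δ,39), (δ,40), (ε,39), (ε,40), (ζ,39), (ζ,40)}
  {ε, ζ} × {38, 39, 40} = {(ε,38), (ε,39), (ε,40), (ζ,38), (ζ,39), (ζ,40)}
  {δ, ε, ζ} × {38, 39, 40} = {(δ,38), (δ,39), (δ,40), (ε,38), (ε,39), (ε,40), (ζ,38), (ζ,39), (ζ,40)}
These 36 distinct sets form the basis B.
Close under arbitrary unions to get τ_{X×Y}; counting gives |τ_{X×Y}| = 216.


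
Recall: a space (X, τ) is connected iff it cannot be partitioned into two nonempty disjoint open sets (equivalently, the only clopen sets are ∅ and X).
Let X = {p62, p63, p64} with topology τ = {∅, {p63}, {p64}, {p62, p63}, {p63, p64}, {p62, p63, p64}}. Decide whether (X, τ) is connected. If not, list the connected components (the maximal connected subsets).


(X, τ) is disconnected; components = [{p64}, {p62, p63}].

Find clopen sets (U ∈ τ with X ∖ U ∈ τ):
  U = ∅, X ∖ U = {p62, p63, p64} — both open, so U is clopen.
  U = {p64}, X ∖ U = {p62, p63} — both open, so U is clopen.
  U = {p62, p63}, X ∖ U = {p64} — both open, so U is clopen.
  U = {p62, p63, p64}, X ∖ U = ∅ — both open, so U is clopen.
Nontrivial clopen(s) exist: e.g. {p62, p63}. So (X, τ) is disconnected.
Compute connected components by grouping points that agree on all clopens:
  component: {p64}
  component: {p62, p63}


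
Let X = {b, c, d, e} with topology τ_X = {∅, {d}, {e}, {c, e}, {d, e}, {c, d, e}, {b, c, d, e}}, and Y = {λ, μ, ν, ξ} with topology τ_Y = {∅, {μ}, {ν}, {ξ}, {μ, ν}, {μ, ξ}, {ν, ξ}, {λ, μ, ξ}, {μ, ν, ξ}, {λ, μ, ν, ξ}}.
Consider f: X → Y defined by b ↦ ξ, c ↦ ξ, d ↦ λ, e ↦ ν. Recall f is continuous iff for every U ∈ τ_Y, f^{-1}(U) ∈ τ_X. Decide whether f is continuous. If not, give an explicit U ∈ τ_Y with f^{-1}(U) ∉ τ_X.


f is NOT continuous.

Compute f^{-1}(U) for each U ∈ τ_Y:
  U = ∅: f^{-1}(U) = ∅ ∈ τ_X ✓.
  U = {μ}: f^{-1}(U) = ∅ ∈ τ_X ✓.
  U = {ν}: f^{-1}(U) = {e} ∈ τ_X ✓.
  U = {ξ}: f^{-1}(U) = {b, c} ∉ τ_X ✗.
  U = {μ, ν}: f^{-1}(U) = {e} ∈ τ_X ✓.
  U = {μ, ξ}: f^{-1}(U) = {b, c} ∉ τ_X ✗.
  U = {ν, ξ}: f^{-1}(U) = {b, c, e} ∉ τ_X ✗.
  U = {λ, μ, ξ}: f^{-1}(U) = {b, c, d} ∉ τ_X ✗.
  U = {μ, ν, ξ}: f^{-1}(U) = {b, c, e} ∉ τ_X ✗.
  U = {λ, μ, ν, ξ}: f^{-1}(U) = {b, c, d, e} ∈ τ_X ✓.
Found U = {ξ} with f^{-1}(U) = {b, c} not in τ_X. Therefore f is NOT continuous.


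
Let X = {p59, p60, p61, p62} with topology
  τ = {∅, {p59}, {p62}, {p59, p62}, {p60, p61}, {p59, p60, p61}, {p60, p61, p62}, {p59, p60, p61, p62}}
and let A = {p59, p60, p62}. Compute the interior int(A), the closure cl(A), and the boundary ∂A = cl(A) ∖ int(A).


int(A) = {p59, p62}, cl(A) = {p59, p60, p61, p62}, ∂A = {p60, p61}.

Closed sets in (X, τ) are complements of opens:
  closed(X, τ) = {∅, {p59}, {p62}, {p59, p62}, {p60, p61}, {p59, p60, p61}, {p60, p61, p62}, {p59, p60, p61, p62}}.
int(A) = ⋃ {U ∈ τ : U ⊆ A}. Opens contained in A: ∅, {p59}, {p62}, {p59, p62}.
Taking the union of these: int(A) = {p59, p62}.
cl(A) = ⋂ {C closed : A ⊆ C}. Closed sets containing A: {p59, p60, p61, p62}.
Intersecting these: cl(A) = {p59, p60, p61, p62}.
∂A = cl(A) ∖ int(A) = {p59, p60, p61, p62} ∖ {p59, p62} = {p60, p61}.


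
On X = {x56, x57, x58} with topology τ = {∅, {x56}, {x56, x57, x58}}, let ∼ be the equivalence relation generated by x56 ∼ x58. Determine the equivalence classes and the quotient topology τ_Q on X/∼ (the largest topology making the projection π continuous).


X/∼ = {[x56=x58], [x57]}; |τ_Q| = 2.

Equivalence classes: [x56=x58], [x57].
Quotient map π: X → X/∼ sends x56 ↦ [x56=x58], x57 ↦ [x57], x58 ↦ [x56=x58].
For each subset V ⊆ X/∼, compute π^{-1}(V) ⊆ X and check whether π^{-1}(V) ∈ τ. V is open in τ_Q iff π^{-1}(V) ∈ τ.
  V = {}: π^{-1}(V) = ∅ ∈ τ ✓.
  V = {[x56=x58]}: π^{-1}(V) = {x56, x58} ∉ τ ✗.
  V = {[x57]}: π^{-1}(V) = {x57} ∉ τ ✗.
  V = {[x56=x58], [x57]}: π^{-1}(V) = {x56, x57, x58} ∈ τ ✓.
Open sets in the quotient: τ_Q = {{}, {[x56=x58], [x57]}} (2 elements).


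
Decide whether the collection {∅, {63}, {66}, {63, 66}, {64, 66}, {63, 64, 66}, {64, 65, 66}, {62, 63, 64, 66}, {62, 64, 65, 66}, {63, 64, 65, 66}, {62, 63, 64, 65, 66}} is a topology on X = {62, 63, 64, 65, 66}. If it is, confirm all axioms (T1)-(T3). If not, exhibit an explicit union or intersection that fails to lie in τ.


τ is NOT a topology on X.

Axiom (T1): ∅ ∈ τ? Yes; X ∈ τ? Yes.
Axiom (T2/T3): check pairwise unions and intersections of members of τ.
Counterexample for (T3): {62, 63, 64, 66} ∩ {62, 64, 65, 66} = {62, 64, 66} ∉ τ. Therefore τ is NOT a topology.


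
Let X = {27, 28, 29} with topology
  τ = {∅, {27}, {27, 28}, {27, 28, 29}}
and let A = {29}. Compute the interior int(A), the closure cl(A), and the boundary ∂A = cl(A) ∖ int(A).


int(A) = ∅, cl(A) = {29}, ∂A = {29}.

Closed sets in (X, τ) are complements of opens:
  closed(X, τ) = {∅, {29}, {28, 29}, {27, 28, 29}}.
int(A) = ⋃ {U ∈ τ : U ⊆ A}. Opens contained in A: ∅.
Taking the union of these: int(A) = ∅.
cl(A) = ⋂ {C closed : A ⊆ C}. Closed sets containing A: {29}, {28, 29}, {27, 28, 29}.
Intersecting these: cl(A) = {29}.
∂A = cl(A) ∖ int(A) = {29} ∖ ∅ = {29}.


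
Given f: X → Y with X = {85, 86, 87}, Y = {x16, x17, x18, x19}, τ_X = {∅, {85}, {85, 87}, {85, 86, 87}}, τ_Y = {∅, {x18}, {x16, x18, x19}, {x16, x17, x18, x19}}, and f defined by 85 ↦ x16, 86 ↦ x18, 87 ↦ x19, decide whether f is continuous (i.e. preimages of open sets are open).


f is NOT continuous.

Compute f^{-1}(U) for each U ∈ τ_Y:
  U = ∅: f^{-1}(U) = ∅ ∈ τ_X ✓.
  U = {x18}: f^{-1}(U) = {86} ∉ τ_X ✗.
  U = {x16, x18, x19}: f^{-1}(U) = {85, 86, 87} ∈ τ_X ✓.
  U = {x16, x17, x18, x19}: f^{-1}(U) = {85, 86, 87} ∈ τ_X ✓.
Found U = {x18} with f^{-1}(U) = {86} not in τ_X. Therefore f is NOT continuous.


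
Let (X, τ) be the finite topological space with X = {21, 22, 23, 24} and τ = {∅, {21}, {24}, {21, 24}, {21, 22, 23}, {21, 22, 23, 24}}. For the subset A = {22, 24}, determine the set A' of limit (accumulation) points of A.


A' = {23}

For each x ∈ X, list the open sets U ∈ τ with x ∈ U, then check whether U ∩ (A ∖ {x}) ≠ ∅ for every such U.
  x = 21: open {21} ∋ x has {21} ∩ (A ∖ {21}) = ∅, so x is NOT a limit point.
  x = 22: open {21, 22, 23} ∋ x has {21, 22, 23} ∩ (A ∖ {22}) = ∅, so x is NOT a limit point.
  x = 23: opens ∋ x are {21, 22, 23}, {21, 22, 23, 24}; each meets A ∖ {23}, so x IS a limit point.
  x = 24: open {24} ∋ x has {24} ∩ (A ∖ {24}) = ∅, so x is NOT a limit point.
Collecting: A' = {23}.


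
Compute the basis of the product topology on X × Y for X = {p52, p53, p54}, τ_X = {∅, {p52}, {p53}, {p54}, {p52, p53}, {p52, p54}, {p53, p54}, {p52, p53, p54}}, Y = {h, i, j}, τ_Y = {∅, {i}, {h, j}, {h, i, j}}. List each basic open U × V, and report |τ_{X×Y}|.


Basis B = {∅ × ∅, {p52} × {i}, {p53} × {i}, {p54} × {i}, {p52} × {h, j}, {p52, p53} × {i}, {p52, p54} × {i}, {p53} × {h, j}, {p53, p54} × {i}, {p54} × {h, j}, {p52} × {h, i, j}, {p52, p53, p54} × {i}, {p53} × {h, i, j}, {p54} × {h, i, j}, {p52, p53} × {h, j}, {p52, p54} × {h, j}, {p53, p54} × {h, j}, {p52, p53} × {h, i, j}, {p52, p54} × {h, i, j}, {p52, p53, p54} × {h, j}, {p53, p54} × {h, i, j}, {p52, p53, p54} × {h, i, j}}; |τ_{X×Y}| = 64.

Enumerate products U × V with U ∈ τ_X, V ∈ τ_Y (deduplicated):
  ∅ × ∅ = {} (∅)
  {p52} × {i} = {(p52,i)}
  {p53} × {i} = {(p53,i)}
  {p54} × {i} = {(p54,i)}
  {p52} × {h, j} = {(p52,h), (p52,j)}
  {p52, p53} × {i} = {(p52,i), (p53,i)}
  {p52, p54} × {i} = {(p52,i), (p54,i)}
  {p53} × {h, j} = {(p53,h), (p53,j)}
  {p53, p54} × {i} = {(p53,i), (p54,i)}
  {p54} × {h, j} = {(p54,h), (p54,j)}
  {p52} × {h, i, j} = {(p52,h), (p52,i), (p52,j)}
  {p52, p53, p54} × {i} = {(p52,i), (p53,i), (p54,i)}
  {p53} × {h, i, j} = {(p53,h), (p53,i), (p53,j)}
  {p54} × {h, i, j} = {(p54,h), (p54,i), (p54,j)}
  {p52, p53} × {h, j} = {(p52,h), (p52,j), (p53,h), (p53,j)}
  {p52, p54} × {h, j} = {(p52,h), (p52,j), (p54,h), (p54,j)}
  {p53, p54} × {h, j} = {(p53,h), (p53,j), (p54,h), (p54,j)}
  {p52, p53} × {h, i, j} = {(p52,h), (p52,i), (p52,j), (p53,h), (p53,i), (p53,j)}
  {p52, p54} × {h, i, j} = {(p52,h), (p52,i), (p52,j), (p54,h), (p54,i), (p54,j)}
  {p52, p53, p54} × {h, j} = {(p52,h), (p52,j), (p53,h), (p53,j), (p54,h), (p54,j)}
  {p53, p54} × {h, i, j} = {(p53,h), (p53,i), (p53,j), (p54,h), (p54,i), (p54,j)}
  {p52, p53, p54} × {h, i, j} = {(p52,h), (p52,i), (p52,j), (p53,h), (p53,i), (p53,j), (p54,h), (p54,i), (p54,j)}
These 22 distinct sets form the basis B.
Close under arbitrary unions to get τ_{X×Y}; counting gives |τ_{X×Y}| = 64.


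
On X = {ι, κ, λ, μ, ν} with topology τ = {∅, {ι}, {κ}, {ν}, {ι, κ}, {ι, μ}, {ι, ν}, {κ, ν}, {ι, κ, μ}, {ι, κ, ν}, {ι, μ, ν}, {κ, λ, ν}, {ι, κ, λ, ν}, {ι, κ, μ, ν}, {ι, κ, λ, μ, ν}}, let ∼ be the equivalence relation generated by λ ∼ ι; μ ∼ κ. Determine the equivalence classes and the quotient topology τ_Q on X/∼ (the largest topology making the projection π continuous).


X/∼ = {[ι=λ], [κ=μ], [ν]}; |τ_Q| = 3.

Equivalence classes: [ι=λ], [κ=μ], [ν].
Quotient map π: X → X/∼ sends ι ↦ [ι=λ], κ ↦ [κ=μ], λ ↦ [ι=λ], μ ↦ [κ=μ], ν ↦ [ν].
For each subset V ⊆ X/∼, compute π^{-1}(V) ⊆ X and check whether π^{-1}(V) ∈ τ. V is open in τ_Q iff π^{-1}(V) ∈ τ.
  V = {}: π^{-1}(V) = ∅ ∈ τ ✓.
  V = {[ι=λ]}: π^{-1}(V) = {ι, λ} ∉ τ ✗.
  V = {[κ=μ]}: π^{-1}(V) = {κ, μ} ∉ τ ✗.
  V = {[ι=λ], [κ=μ]}: π^{-1}(V) = {ι, κ, λ, μ} ∉ τ ✗.
  V = {[ν]}: π^{-1}(V) = {ν} ∈ τ ✓.
  V = {[ι=λ], [ν]}: π^{-1}(V) = {ι, λ, ν} ∉ τ ✗.
  V = {[κ=μ], [ν]}: π^{-1}(V) = {κ, μ, ν} ∉ τ ✗.
  V = {[ι=λ], [κ=μ], [ν]}: π^{-1}(V) = {ι, κ, λ, μ, ν} ∈ τ ✓.
Open sets in the quotient: τ_Q = {{}, {[ν]}, {[ι=λ], [κ=μ], [ν]}} (3 elements).


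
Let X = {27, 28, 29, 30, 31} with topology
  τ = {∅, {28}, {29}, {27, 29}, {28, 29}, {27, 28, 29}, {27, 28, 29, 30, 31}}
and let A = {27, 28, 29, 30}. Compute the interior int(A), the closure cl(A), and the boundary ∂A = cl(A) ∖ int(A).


int(A) = {27, 28, 29}, cl(A) = {27, 28, 29, 30, 31}, ∂A = {30, 31}.

Closed sets in (X, τ) are complements of opens:
  closed(X, τ) = {∅, {30, 31}, {27, 30, 31}, {28, 30, 31}, {27, 28, 30, 31}, {27, 29, 30, 31}, {27, 28, 29, 30, 31}}.
int(A) = ⋃ {U ∈ τ : U ⊆ A}. Opens contained in A: ∅, {28}, {29}, {27, 29}, {28, 29}, {27, 28, 29}.
Taking the union of these: int(A) = {27, 28, 29}.
cl(A) = ⋂ {C closed : A ⊆ C}. Closed sets containing A: {27, 28, 29, 30, 31}.
Intersecting these: cl(A) = {27, 28, 29, 30, 31}.
∂A = cl(A) ∖ int(A) = {27, 28, 29, 30, 31} ∖ {27, 28, 29} = {30, 31}.


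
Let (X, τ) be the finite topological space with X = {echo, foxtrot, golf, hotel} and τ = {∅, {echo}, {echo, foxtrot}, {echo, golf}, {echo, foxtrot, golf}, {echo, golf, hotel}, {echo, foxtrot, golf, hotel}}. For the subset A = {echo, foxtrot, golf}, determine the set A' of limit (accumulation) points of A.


A' = {foxtrot, golf, hotel}

For each x ∈ X, list the open sets U ∈ τ with x ∈ U, then check whether U ∩ (A ∖ {x}) ≠ ∅ for every such U.
  x = echo: open {echo} ∋ x has {echo} ∩ (A ∖ {echo}) = ∅, so x is NOT a limit point.
  x = foxtrot: opens ∋ x are {echo, foxtrot}, {echo, foxtrot, golf}, {echo, foxtrot, golf, hotel}; each meets A ∖ {foxtrot}, so x IS a limit point.
  x = golf: opens ∋ x are {echo, golf}, {echo, foxtrot, golf}, {echo, golf, hotel}, {echo, foxtrot, golf, hotel}; each meets A ∖ {golf}, so x IS a limit point.
  x = hotel: opens ∋ x are {echo, golf, hotel}, {echo, foxtrot, golf, hotel}; each meets A ∖ {hotel}, so x IS a limit point.
Collecting: A' = {foxtrot, golf, hotel}.


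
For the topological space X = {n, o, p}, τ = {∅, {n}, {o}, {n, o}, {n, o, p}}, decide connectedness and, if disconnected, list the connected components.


(X, τ) is connected.

Find clopen sets (U ∈ τ with X ∖ U ∈ τ):
  U = ∅, X ∖ U = {n, o, p} — both open, so U is clopen.
  U = {n, o, p}, X ∖ U = ∅ — both open, so U is clopen.
Only trivial clopens (∅ and X) exist, so (X, τ) is connected.
Compute connected components by grouping points that agree on all clopens:
  component: {n, o, p}


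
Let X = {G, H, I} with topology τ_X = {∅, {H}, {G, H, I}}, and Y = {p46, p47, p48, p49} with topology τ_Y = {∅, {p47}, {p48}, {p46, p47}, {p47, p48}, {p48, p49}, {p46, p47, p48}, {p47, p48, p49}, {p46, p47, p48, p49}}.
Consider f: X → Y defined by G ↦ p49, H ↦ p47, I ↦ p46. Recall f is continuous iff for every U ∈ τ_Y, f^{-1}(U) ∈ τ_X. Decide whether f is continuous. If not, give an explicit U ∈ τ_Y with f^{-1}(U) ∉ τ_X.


f is NOT continuous.

Compute f^{-1}(U) for each U ∈ τ_Y:
  U = ∅: f^{-1}(U) = ∅ ∈ τ_X ✓.
  U = {p47}: f^{-1}(U) = {H} ∈ τ_X ✓.
  U = {p48}: f^{-1}(U) = ∅ ∈ τ_X ✓.
  U = {p46, p47}: f^{-1}(U) = {H, I} ∉ τ_X ✗.
  U = {p47, p48}: f^{-1}(U) = {H} ∈ τ_X ✓.
  U = {p48, p49}: f^{-1}(U) = {G} ∉ τ_X ✗.
  U = {p46, p47, p48}: f^{-1}(U) = {H, I} ∉ τ_X ✗.
  U = {p47, p48, p49}: f^{-1}(U) = {G, H} ∉ τ_X ✗.
  U = {p46, p47, p48, p49}: f^{-1}(U) = {G, H, I} ∈ τ_X ✓.
Found U = {p46, p47} with f^{-1}(U) = {H, I} not in τ_X. Therefore f is NOT continuous.


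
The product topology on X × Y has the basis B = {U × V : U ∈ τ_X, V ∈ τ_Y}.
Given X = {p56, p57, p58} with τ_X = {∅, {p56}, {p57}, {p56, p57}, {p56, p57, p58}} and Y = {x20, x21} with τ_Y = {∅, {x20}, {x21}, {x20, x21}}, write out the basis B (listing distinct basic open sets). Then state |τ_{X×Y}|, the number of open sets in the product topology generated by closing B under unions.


Basis B = {∅ × ∅, {p56} × {x20}, {p56} × {x21}, {p57} × {x20}, {p57} × {x21}, {p56} × {x20, x21}, {p56, p57} × {x20}, {p56, p57} × {x21}, {p57} × {x20, x21}, {p56, p57, p58} × {x20}, {p56, p57, p58} × {x21}, {p56, p57} × {x20, x21}, {p56, p57, p58} × {x20, x21}}; |τ_{X×Y}| = 25.

Enumerate products U × V with U ∈ τ_X, V ∈ τ_Y (deduplicated):
  ∅ × ∅ = {} (∅)
  {p56} × {x20} = {(p56,x20)}
  {p56} × {x21} = {(p56,x21)}
  {p57} × {x20} = {(p57,x20)}
  {p57} × {x21} = {(p57,x21)}
  {p56} × {x20, x21} = {(p56,x20), (p56,x21)}
  {p56, p57} × {x20} = {(p56,x20), (p57,x20)}
  {p56, p57} × {x21} = {(p56,x21), (p57,x21)}
  {p57} × {x20, x21} = {(p57,x20), (p57,x21)}
  {p56, p57, p58} × {x20} = {(p56,x20), (p57,x20), (p58,x20)}
  {p56, p57, p58} × {x21} = {(p56,x21), (p57,x21), (p58,x21)}
  {p56, p57} × {x20, x21} = {(p56,x20), (p56,x21), (p57,x20), (p57,x21)}
  {p56, p57, p58} × {x20, x21} = {(p56,x20), (p56,x21), (p57,x20), (p57,x21), (p58,x20), (p58,x21)}
These 13 distinct sets form the basis B.
Close under arbitrary unions to get τ_{X×Y}; counting gives |τ_{X×Y}| = 25.


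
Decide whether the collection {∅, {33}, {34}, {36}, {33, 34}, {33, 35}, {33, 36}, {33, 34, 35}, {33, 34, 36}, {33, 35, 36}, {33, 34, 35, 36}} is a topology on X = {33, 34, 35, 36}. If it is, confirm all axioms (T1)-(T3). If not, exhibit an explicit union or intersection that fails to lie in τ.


τ is NOT a topology on X.

Axiom (T1): ∅ ∈ τ? Yes; X ∈ τ? Yes.
Axiom (T2/T3): check pairwise unions and intersections of members of τ.
Counterexample for (T2): {34} ∪ {36} = {34, 36} ∉ τ. Therefore τ is NOT a topology.


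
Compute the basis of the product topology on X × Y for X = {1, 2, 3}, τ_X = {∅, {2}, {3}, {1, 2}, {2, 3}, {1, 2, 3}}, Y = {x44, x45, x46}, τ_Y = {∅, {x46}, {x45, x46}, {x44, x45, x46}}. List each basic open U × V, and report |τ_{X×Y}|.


Basis B = {∅ × ∅, {2} × {x46}, {3} × {x46}, {1, 2} × {x46}, {2} × {x45, x46}, {2, 3} × {x46}, {3} × {x45, x46}, {1, 2, 3} × {x46}, {2} × {x44, x45, x46}, {3} × {x44, x45, x46}, {1, 2} × {x45, x46}, {2, 3} × {x45, x46}, {1, 2} × {x44, x45, x46}, {1, 2, 3} × {x45, x46}, {2, 3} × {x44, x45, x46}, {1, 2, 3} × {x44, x45, x46}}; |τ_{X×Y}| = 40.

Enumerate products U × V with U ∈ τ_X, V ∈ τ_Y (deduplicated):
  ∅ × ∅ = {} (∅)
  {2} × {x46} = {(2,x46)}
  {3} × {x46} = {(3,x46)}
  {1, 2} × {x46} = {(1,x46), (2,x46)}
  {2} × {x45, x46} = {(2,x45), (2,x46)}
  {2, 3} × {x46} = {(2,x46), (3,x46)}
  {3} × {x45, x46} = {(3,x45), (3,x46)}
  {1, 2, 3} × {x46} = {(1,x46), (2,x46), (3,x46)}
  {2} × {x44, x45, x46} = {(2,x44), (2,x45), (2,x46)}
  {3} × {x44, x45, x46} = {(3,x44), (3,x45), (3,x46)}
  {1, 2} × {x45, x46} = {(1,x45), (1,x46), (2,x45), (2,x46)}
  {2, 3} × {x45, x46} = {(2,x45), (2,x46), (3,x45), (3,x46)}
  {1, 2} × {x44, x45, x46} = {(1,x44), (1,x45), (1,x46), (2,x44), (2,x45), (2,x46)}
  {1, 2, 3} × {x45, x46} = {(1,x45), (1,x46), (2,x45), (2,x46), (3,x45), (3,x46)}
  {2, 3} × {x44, x45, x46} = {(2,x44), (2,x45), (2,x46), (3,x44), (3,x45), (3,x46)}
  {1, 2, 3} × {x44, x45, x46} = {(1,x44), (1,x45), (1,x46), (2,x44), (2,x45), (2,x46), (3,x44), (3,x45), (3,x46)}
These 16 distinct sets form the basis B.
Close under arbitrary unions to get τ_{X×Y}; counting gives |τ_{X×Y}| = 40.
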